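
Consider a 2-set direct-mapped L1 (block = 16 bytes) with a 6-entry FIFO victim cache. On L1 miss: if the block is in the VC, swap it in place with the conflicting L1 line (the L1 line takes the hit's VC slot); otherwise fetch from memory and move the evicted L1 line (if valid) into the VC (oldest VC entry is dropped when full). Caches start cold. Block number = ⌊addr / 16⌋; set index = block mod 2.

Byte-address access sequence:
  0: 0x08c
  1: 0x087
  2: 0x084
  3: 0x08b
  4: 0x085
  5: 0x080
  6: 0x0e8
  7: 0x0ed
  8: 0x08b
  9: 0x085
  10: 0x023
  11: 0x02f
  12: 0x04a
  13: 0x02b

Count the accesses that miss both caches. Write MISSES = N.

#0 0x8c→b8/s0 MISS; vc=[]
#1 0x87→b8/s0 L1-HIT; vc=[]
#2 0x84→b8/s0 L1-HIT; vc=[]
#3 0x8b→b8/s0 L1-HIT; vc=[]
#4 0x85→b8/s0 L1-HIT; vc=[]
#5 0x80→b8/s0 L1-HIT; vc=[]
#6 0xe8→b14/s0 MISS; vc=[8]
#7 0xed→b14/s0 L1-HIT; vc=[8]
#8 0x8b→b8/s0 VC-HIT; vc=[14]
#9 0x85→b8/s0 L1-HIT; vc=[14]
#10 0x23→b2/s0 MISS; vc=[14,8]
#11 0x2f→b2/s0 L1-HIT; vc=[14,8]
#12 0x4a→b4/s0 MISS; vc=[14,8,2]
#13 0x2b→b2/s0 VC-HIT; vc=[14,8,4]

MISSES = 4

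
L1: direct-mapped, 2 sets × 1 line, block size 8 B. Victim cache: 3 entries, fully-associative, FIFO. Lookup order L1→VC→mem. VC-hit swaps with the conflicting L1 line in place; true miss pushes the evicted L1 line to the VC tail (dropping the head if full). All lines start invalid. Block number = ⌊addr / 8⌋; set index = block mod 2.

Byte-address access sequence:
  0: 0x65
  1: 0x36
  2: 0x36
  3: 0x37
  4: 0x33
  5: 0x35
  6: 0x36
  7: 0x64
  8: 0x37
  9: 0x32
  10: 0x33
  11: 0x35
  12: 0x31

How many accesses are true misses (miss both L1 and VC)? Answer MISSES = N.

  [0] addr=0x65 blk=12 s=0: MISS | VC []
  [1] addr=0x36 blk=6 s=0: MISS | VC [12]
  [2] addr=0x36 blk=6 s=0: L1-HIT | VC [12]
  [3] addr=0x37 blk=6 s=0: L1-HIT | VC [12]
  [4] addr=0x33 blk=6 s=0: L1-HIT | VC [12]
  [5] addr=0x35 blk=6 s=0: L1-HIT | VC [12]
  [6] addr=0x36 blk=6 s=0: L1-HIT | VC [12]
  [7] addr=0x64 blk=12 s=0: VC-HIT | VC [6]
  [8] addr=0x37 blk=6 s=0: VC-HIT | VC [12]
  [9] addr=0x32 blk=6 s=0: L1-HIT | VC [12]
  [10] addr=0x33 blk=6 s=0: L1-HIT | VC [12]
  [11] addr=0x35 blk=6 s=0: L1-HIT | VC [12]
  [12] addr=0x31 blk=6 s=0: L1-HIT | VC [12]

MISSES = 2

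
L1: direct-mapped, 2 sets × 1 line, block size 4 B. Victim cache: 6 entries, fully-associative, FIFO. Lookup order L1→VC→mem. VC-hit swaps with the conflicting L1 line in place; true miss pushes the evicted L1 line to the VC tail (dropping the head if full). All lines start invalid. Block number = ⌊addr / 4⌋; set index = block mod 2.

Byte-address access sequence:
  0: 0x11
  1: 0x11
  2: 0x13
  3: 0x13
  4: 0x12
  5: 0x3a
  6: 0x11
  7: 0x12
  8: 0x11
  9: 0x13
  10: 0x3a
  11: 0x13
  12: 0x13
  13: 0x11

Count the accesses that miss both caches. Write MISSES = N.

  [0] addr=0x11 blk=4 s=0: MISS | VC []
  [1] addr=0x11 blk=4 s=0: L1-HIT | VC []
  [2] addr=0x13 blk=4 s=0: L1-HIT | VC []
  [3] addr=0x13 blk=4 s=0: L1-HIT | VC []
  [4] addr=0x12 blk=4 s=0: L1-HIT | VC []
  [5] addr=0x3a blk=14 s=0: MISS | VC [4]
  [6] addr=0x11 blk=4 s=0: VC-HIT | VC [14]
  [7] addr=0x12 blk=4 s=0: L1-HIT | VC [14]
  [8] addr=0x11 blk=4 s=0: L1-HIT | VC [14]
  [9] addr=0x13 blk=4 s=0: L1-HIT | VC [14]
  [10] addr=0x3a blk=14 s=0: VC-HIT | VC [4]
  [11] addr=0x13 blk=4 s=0: VC-HIT | VC [14]
  [12] addr=0x13 blk=4 s=0: L1-HIT | VC [14]
  [13] addr=0x11 blk=4 s=0: L1-HIT | VC [14]

MISSES = 2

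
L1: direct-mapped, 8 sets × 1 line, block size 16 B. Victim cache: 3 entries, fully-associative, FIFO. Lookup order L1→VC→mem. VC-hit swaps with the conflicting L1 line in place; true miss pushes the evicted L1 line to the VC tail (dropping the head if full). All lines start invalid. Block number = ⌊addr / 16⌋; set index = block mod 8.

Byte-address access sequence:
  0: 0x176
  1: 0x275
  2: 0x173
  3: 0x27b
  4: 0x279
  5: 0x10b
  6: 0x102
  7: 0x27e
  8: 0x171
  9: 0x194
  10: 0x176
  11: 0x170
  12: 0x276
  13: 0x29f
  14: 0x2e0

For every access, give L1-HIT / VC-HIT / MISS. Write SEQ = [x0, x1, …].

SEQ = [MISS, MISS, VC-HIT, VC-HIT, L1-HIT, MISS, L1-HIT, L1-HIT, VC-HIT, MISS, L1-HIT, L1-HIT, VC-HIT, MISS, MISS]

#0 0x176→b23/s7 MISS; vc=[]
#1 0x275→b39/s7 MISS; vc=[23]
#2 0x173→b23/s7 VC-HIT; vc=[39]
#3 0x27b→b39/s7 VC-HIT; vc=[23]
#4 0x279→b39/s7 L1-HIT; vc=[23]
#5 0x10b→b16/s0 MISS; vc=[23]
#6 0x102→b16/s0 L1-HIT; vc=[23]
#7 0x27e→b39/s7 L1-HIT; vc=[23]
#8 0x171→b23/s7 VC-HIT; vc=[39]
#9 0x194→b25/s1 MISS; vc=[39]
#10 0x176→b23/s7 L1-HIT; vc=[39]
#11 0x170→b23/s7 L1-HIT; vc=[39]
#12 0x276→b39/s7 VC-HIT; vc=[23]
#13 0x29f→b41/s1 MISS; vc=[23,25]
#14 0x2e0→b46/s6 MISS; vc=[23,25]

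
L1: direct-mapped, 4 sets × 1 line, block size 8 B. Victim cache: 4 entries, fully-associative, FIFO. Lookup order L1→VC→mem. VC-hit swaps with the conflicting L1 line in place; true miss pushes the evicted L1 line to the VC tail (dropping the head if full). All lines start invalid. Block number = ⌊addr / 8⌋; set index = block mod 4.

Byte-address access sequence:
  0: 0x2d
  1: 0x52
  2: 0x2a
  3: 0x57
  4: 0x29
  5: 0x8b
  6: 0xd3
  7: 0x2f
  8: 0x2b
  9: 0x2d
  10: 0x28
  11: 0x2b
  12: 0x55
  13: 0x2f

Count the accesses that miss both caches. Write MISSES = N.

#0 0x2d→b5/s1 MISS; vc=[]
#1 0x52→b10/s2 MISS; vc=[]
#2 0x2a→b5/s1 L1-HIT; vc=[]
#3 0x57→b10/s2 L1-HIT; vc=[]
#4 0x29→b5/s1 L1-HIT; vc=[]
#5 0x8b→b17/s1 MISS; vc=[5]
#6 0xd3→b26/s2 MISS; vc=[5,10]
#7 0x2f→b5/s1 VC-HIT; vc=[17,10]
#8 0x2b→b5/s1 L1-HIT; vc=[17,10]
#9 0x2d→b5/s1 L1-HIT; vc=[17,10]
#10 0x28→b5/s1 L1-HIT; vc=[17,10]
#11 0x2b→b5/s1 L1-HIT; vc=[17,10]
#12 0x55→b10/s2 VC-HIT; vc=[17,26]
#13 0x2f→b5/s1 L1-HIT; vc=[17,26]

MISSES = 4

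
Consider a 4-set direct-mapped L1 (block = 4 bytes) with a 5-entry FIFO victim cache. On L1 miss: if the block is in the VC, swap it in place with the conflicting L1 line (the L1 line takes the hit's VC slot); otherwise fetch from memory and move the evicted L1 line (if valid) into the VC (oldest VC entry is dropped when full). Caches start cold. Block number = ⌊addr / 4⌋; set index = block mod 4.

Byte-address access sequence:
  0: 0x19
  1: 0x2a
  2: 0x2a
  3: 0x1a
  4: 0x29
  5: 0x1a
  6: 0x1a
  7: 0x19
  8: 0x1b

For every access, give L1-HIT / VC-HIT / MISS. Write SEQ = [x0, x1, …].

#0 0x19→b6/s2 MISS; vc=[]
#1 0x2a→b10/s2 MISS; vc=[6]
#2 0x2a→b10/s2 L1-HIT; vc=[6]
#3 0x1a→b6/s2 VC-HIT; vc=[10]
#4 0x29→b10/s2 VC-HIT; vc=[6]
#5 0x1a→b6/s2 VC-HIT; vc=[10]
#6 0x1a→b6/s2 L1-HIT; vc=[10]
#7 0x19→b6/s2 L1-HIT; vc=[10]
#8 0x1b→b6/s2 L1-HIT; vc=[10]

SEQ = [MISS, MISS, L1-HIT, VC-HIT, VC-HIT, VC-HIT, L1-HIT, L1-HIT, L1-HIT]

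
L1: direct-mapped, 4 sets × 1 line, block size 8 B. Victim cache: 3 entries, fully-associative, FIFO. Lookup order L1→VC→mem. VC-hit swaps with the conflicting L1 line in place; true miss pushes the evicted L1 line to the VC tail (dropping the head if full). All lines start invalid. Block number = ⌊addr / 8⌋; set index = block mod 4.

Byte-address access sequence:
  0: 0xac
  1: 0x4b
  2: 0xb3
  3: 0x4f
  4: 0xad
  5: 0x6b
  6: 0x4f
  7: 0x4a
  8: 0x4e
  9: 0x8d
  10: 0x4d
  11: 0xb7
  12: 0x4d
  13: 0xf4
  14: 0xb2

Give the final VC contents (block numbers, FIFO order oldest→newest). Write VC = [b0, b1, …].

0: 0xac (blk 21, set 1) → MISS  vc=[]
1: 0x4b (blk 9, set 1) → MISS  vc=[21]
2: 0xb3 (blk 22, set 2) → MISS  vc=[21]
3: 0x4f (blk 9, set 1) → L1-HIT  vc=[21]
4: 0xad (blk 21, set 1) → VC-HIT  vc=[9]
5: 0x6b (blk 13, set 1) → MISS  vc=[9, 21]
6: 0x4f (blk 9, set 1) → VC-HIT  vc=[13, 21]
7: 0x4a (blk 9, set 1) → L1-HIT  vc=[13, 21]
8: 0x4e (blk 9, set 1) → L1-HIT  vc=[13, 21]
9: 0x8d (blk 17, set 1) → MISS  vc=[13, 21, 9]
10: 0x4d (blk 9, set 1) → VC-HIT  vc=[13, 21, 17]
11: 0xb7 (blk 22, set 2) → L1-HIT  vc=[13, 21, 17]
12: 0x4d (blk 9, set 1) → L1-HIT  vc=[13, 21, 17]
13: 0xf4 (blk 30, set 2) → MISS  vc=[21, 17, 22]
14: 0xb2 (blk 22, set 2) → VC-HIT  vc=[21, 17, 30]

VC = [21, 17, 30]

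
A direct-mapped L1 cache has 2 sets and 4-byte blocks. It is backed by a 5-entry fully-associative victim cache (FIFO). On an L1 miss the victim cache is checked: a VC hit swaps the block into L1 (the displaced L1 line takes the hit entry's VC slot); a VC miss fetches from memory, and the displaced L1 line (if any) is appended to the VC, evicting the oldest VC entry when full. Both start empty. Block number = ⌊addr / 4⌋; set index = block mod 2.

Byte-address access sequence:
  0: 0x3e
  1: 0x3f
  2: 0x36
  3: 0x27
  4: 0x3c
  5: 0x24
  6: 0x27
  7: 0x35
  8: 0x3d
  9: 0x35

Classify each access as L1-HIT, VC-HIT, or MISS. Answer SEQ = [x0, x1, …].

SEQ = [MISS, L1-HIT, MISS, MISS, VC-HIT, VC-HIT, L1-HIT, VC-HIT, VC-HIT, VC-HIT]

  [0] addr=0x3e blk=15 s=1: MISS | VC []
  [1] addr=0x3f blk=15 s=1: L1-HIT | VC []
  [2] addr=0x36 blk=13 s=1: MISS | VC [15]
  [3] addr=0x27 blk=9 s=1: MISS | VC [15, 13]
  [4] addr=0x3c blk=15 s=1: VC-HIT | VC [9, 13]
  [5] addr=0x24 blk=9 s=1: VC-HIT | VC [15, 13]
  [6] addr=0x27 blk=9 s=1: L1-HIT | VC [15, 13]
  [7] addr=0x35 blk=13 s=1: VC-HIT | VC [15, 9]
  [8] addr=0x3d blk=15 s=1: VC-HIT | VC [13, 9]
  [9] addr=0x35 blk=13 s=1: VC-HIT | VC [15, 9]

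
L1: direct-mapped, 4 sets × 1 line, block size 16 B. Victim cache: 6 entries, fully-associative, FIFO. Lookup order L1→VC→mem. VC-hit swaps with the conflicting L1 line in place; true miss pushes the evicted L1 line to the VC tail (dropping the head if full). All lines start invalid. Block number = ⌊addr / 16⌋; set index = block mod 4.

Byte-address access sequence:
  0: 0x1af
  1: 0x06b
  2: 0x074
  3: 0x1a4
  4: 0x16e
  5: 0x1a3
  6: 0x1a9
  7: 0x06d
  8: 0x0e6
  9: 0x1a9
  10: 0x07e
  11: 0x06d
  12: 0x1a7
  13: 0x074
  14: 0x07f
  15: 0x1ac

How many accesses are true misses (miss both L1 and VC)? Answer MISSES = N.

  [0] addr=0x1af blk=26 s=2: MISS | VC []
  [1] addr=0x6b blk=6 s=2: MISS | VC [26]
  [2] addr=0x74 blk=7 s=3: MISS | VC [26]
  [3] addr=0x1a4 blk=26 s=2: VC-HIT | VC [6]
  [4] addr=0x16e blk=22 s=2: MISS | VC [6, 26]
  [5] addr=0x1a3 blk=26 s=2: VC-HIT | VC [6, 22]
  [6] addr=0x1a9 blk=26 s=2: L1-HIT | VC [6, 22]
  [7] addr=0x6d blk=6 s=2: VC-HIT | VC [26, 22]
  [8] addr=0xe6 blk=14 s=2: MISS | VC [26, 22, 6]
  [9] addr=0x1a9 blk=26 s=2: VC-HIT | VC [14, 22, 6]
  [10] addr=0x7e blk=7 s=3: L1-HIT | VC [14, 22, 6]
  [11] addr=0x6d blk=6 s=2: VC-HIT | VC [14, 22, 26]
  [12] addr=0x1a7 blk=26 s=2: VC-HIT | VC [14, 22, 6]
  [13] addr=0x74 blk=7 s=3: L1-HIT | VC [14, 22, 6]
  [14] addr=0x7f blk=7 s=3: L1-HIT | VC [14, 22, 6]
  [15] addr=0x1ac blk=26 s=2: L1-HIT | VC [14, 22, 6]

MISSES = 5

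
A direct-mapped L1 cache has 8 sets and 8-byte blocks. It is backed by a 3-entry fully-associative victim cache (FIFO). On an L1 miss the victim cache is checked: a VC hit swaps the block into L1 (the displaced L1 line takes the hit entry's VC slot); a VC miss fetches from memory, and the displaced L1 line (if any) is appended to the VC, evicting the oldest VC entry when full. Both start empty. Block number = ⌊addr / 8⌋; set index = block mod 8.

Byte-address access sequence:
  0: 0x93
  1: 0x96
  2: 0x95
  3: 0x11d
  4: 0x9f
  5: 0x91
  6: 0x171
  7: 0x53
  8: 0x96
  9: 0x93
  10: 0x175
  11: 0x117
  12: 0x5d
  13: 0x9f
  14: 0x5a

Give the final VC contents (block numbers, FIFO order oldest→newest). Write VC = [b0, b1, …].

#0 0x93→b18/s2 MISS; vc=[]
#1 0x96→b18/s2 L1-HIT; vc=[]
#2 0x95→b18/s2 L1-HIT; vc=[]
#3 0x11d→b35/s3 MISS; vc=[]
#4 0x9f→b19/s3 MISS; vc=[35]
#5 0x91→b18/s2 L1-HIT; vc=[35]
#6 0x171→b46/s6 MISS; vc=[35]
#7 0x53→b10/s2 MISS; vc=[35,18]
#8 0x96→b18/s2 VC-HIT; vc=[35,10]
#9 0x93→b18/s2 L1-HIT; vc=[35,10]
#10 0x175→b46/s6 L1-HIT; vc=[35,10]
#11 0x117→b34/s2 MISS; vc=[35,10,18]
#12 0x5d→b11/s3 MISS; vc=[10,18,19]
#13 0x9f→b19/s3 VC-HIT; vc=[10,18,11]
#14 0x5a→b11/s3 VC-HIT; vc=[10,18,19]

VC = [10, 18, 19]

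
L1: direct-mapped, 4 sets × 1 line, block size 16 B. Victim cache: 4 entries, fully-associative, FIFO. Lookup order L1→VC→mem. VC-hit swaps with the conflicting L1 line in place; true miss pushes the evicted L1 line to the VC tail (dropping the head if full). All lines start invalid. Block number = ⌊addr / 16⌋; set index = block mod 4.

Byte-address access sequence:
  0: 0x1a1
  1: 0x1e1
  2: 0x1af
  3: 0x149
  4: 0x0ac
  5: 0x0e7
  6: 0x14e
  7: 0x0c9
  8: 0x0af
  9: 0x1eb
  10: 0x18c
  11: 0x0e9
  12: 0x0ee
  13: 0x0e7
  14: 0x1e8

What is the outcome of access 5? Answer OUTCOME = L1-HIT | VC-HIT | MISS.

0: 0x1a1 (blk 26, set 2) → MISS  vc=[]
1: 0x1e1 (blk 30, set 2) → MISS  vc=[26]
2: 0x1af (blk 26, set 2) → VC-HIT  vc=[30]
3: 0x149 (blk 20, set 0) → MISS  vc=[30]
4: 0xac (blk 10, set 2) → MISS  vc=[30, 26]
5: 0xe7 (blk 14, set 2) → MISS  vc=[30, 26, 10]
6: 0x14e (blk 20, set 0) → L1-HIT  vc=[30, 26, 10]
7: 0xc9 (blk 12, set 0) → MISS  vc=[30, 26, 10, 20]
8: 0xaf (blk 10, set 2) → VC-HIT  vc=[30, 26, 14, 20]
9: 0x1eb (blk 30, set 2) → VC-HIT  vc=[10, 26, 14, 20]
10: 0x18c (blk 24, set 0) → MISS  vc=[26, 14, 20, 12]
11: 0xe9 (blk 14, set 2) → VC-HIT  vc=[26, 30, 20, 12]
12: 0xee (blk 14, set 2) → L1-HIT  vc=[26, 30, 20, 12]
13: 0xe7 (blk 14, set 2) → L1-HIT  vc=[26, 30, 20, 12]
14: 0x1e8 (blk 30, set 2) → VC-HIT  vc=[26, 14, 20, 12]

OUTCOME = MISS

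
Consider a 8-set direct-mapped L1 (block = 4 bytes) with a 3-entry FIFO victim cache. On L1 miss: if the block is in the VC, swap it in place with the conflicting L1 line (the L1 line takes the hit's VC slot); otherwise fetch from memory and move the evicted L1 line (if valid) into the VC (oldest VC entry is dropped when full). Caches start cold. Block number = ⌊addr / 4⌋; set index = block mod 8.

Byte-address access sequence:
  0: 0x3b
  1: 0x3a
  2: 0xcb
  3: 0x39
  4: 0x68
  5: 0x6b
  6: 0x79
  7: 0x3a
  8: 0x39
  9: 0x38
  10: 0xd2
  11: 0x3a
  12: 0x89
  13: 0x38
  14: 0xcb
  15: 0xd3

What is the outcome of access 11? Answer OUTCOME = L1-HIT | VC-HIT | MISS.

OUTCOME = L1-HIT

#0 0x3b→b14/s6 MISS; vc=[]
#1 0x3a→b14/s6 L1-HIT; vc=[]
#2 0xcb→b50/s2 MISS; vc=[]
#3 0x39→b14/s6 L1-HIT; vc=[]
#4 0x68→b26/s2 MISS; vc=[50]
#5 0x6b→b26/s2 L1-HIT; vc=[50]
#6 0x79→b30/s6 MISS; vc=[50,14]
#7 0x3a→b14/s6 VC-HIT; vc=[50,30]
#8 0x39→b14/s6 L1-HIT; vc=[50,30]
#9 0x38→b14/s6 L1-HIT; vc=[50,30]
#10 0xd2→b52/s4 MISS; vc=[50,30]
#11 0x3a→b14/s6 L1-HIT; vc=[50,30]
#12 0x89→b34/s2 MISS; vc=[50,30,26]
#13 0x38→b14/s6 L1-HIT; vc=[50,30,26]
#14 0xcb→b50/s2 VC-HIT; vc=[34,30,26]
#15 0xd3→b52/s4 L1-HIT; vc=[34,30,26]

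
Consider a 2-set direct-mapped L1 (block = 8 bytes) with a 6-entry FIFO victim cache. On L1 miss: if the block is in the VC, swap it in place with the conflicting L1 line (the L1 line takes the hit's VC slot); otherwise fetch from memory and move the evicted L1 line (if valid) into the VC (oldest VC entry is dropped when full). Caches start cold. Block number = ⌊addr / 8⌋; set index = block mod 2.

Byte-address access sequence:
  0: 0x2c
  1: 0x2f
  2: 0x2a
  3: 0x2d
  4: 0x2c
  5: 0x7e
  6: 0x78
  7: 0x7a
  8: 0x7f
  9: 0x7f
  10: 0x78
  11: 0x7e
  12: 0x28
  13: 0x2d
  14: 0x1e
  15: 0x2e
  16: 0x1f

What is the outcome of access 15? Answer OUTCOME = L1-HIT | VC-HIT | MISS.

  [0] addr=0x2c blk=5 s=1: MISS | VC []
  [1] addr=0x2f blk=5 s=1: L1-HIT | VC []
  [2] addr=0x2a blk=5 s=1: L1-HIT | VC []
  [3] addr=0x2d blk=5 s=1: L1-HIT | VC []
  [4] addr=0x2c blk=5 s=1: L1-HIT | VC []
  [5] addr=0x7e blk=15 s=1: MISS | VC [5]
  [6] addr=0x78 blk=15 s=1: L1-HIT | VC [5]
  [7] addr=0x7a blk=15 s=1: L1-HIT | VC [5]
  [8] addr=0x7f blk=15 s=1: L1-HIT | VC [5]
  [9] addr=0x7f blk=15 s=1: L1-HIT | VC [5]
  [10] addr=0x78 blk=15 s=1: L1-HIT | VC [5]
  [11] addr=0x7e blk=15 s=1: L1-HIT | VC [5]
  [12] addr=0x28 blk=5 s=1: VC-HIT | VC [15]
  [13] addr=0x2d blk=5 s=1: L1-HIT | VC [15]
  [14] addr=0x1e blk=3 s=1: MISS | VC [15, 5]
  [15] addr=0x2e blk=5 s=1: VC-HIT | VC [15, 3]
  [16] addr=0x1f blk=3 s=1: VC-HIT | VC [15, 5]

OUTCOME = VC-HIT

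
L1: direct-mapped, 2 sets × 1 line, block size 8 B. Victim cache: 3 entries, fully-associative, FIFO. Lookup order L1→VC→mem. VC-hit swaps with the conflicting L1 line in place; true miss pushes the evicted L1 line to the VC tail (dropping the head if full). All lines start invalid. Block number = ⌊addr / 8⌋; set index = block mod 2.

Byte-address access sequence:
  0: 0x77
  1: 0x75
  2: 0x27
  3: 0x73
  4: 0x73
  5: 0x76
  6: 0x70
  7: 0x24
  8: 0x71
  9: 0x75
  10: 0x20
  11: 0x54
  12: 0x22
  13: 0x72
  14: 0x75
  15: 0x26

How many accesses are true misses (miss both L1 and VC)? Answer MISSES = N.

MISSES = 3

#0 0x77→b14/s0 MISS; vc=[]
#1 0x75→b14/s0 L1-HIT; vc=[]
#2 0x27→b4/s0 MISS; vc=[14]
#3 0x73→b14/s0 VC-HIT; vc=[4]
#4 0x73→b14/s0 L1-HIT; vc=[4]
#5 0x76→b14/s0 L1-HIT; vc=[4]
#6 0x70→b14/s0 L1-HIT; vc=[4]
#7 0x24→b4/s0 VC-HIT; vc=[14]
#8 0x71→b14/s0 VC-HIT; vc=[4]
#9 0x75→b14/s0 L1-HIT; vc=[4]
#10 0x20→b4/s0 VC-HIT; vc=[14]
#11 0x54→b10/s0 MISS; vc=[14,4]
#12 0x22→b4/s0 VC-HIT; vc=[14,10]
#13 0x72→b14/s0 VC-HIT; vc=[4,10]
#14 0x75→b14/s0 L1-HIT; vc=[4,10]
#15 0x26→b4/s0 VC-HIT; vc=[14,10]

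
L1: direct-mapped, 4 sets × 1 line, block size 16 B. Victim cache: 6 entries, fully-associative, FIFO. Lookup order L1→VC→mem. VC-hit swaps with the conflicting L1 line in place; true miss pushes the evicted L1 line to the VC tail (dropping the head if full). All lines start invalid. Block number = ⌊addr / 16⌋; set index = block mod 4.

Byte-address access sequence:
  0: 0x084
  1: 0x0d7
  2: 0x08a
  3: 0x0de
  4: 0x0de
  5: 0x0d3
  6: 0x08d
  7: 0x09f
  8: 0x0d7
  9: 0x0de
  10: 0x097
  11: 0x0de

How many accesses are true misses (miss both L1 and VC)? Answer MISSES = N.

MISSES = 3

#0 0x84→b8/s0 MISS; vc=[]
#1 0xd7→b13/s1 MISS; vc=[]
#2 0x8a→b8/s0 L1-HIT; vc=[]
#3 0xde→b13/s1 L1-HIT; vc=[]
#4 0xde→b13/s1 L1-HIT; vc=[]
#5 0xd3→b13/s1 L1-HIT; vc=[]
#6 0x8d→b8/s0 L1-HIT; vc=[]
#7 0x9f→b9/s1 MISS; vc=[13]
#8 0xd7→b13/s1 VC-HIT; vc=[9]
#9 0xde→b13/s1 L1-HIT; vc=[9]
#10 0x97→b9/s1 VC-HIT; vc=[13]
#11 0xde→b13/s1 VC-HIT; vc=[9]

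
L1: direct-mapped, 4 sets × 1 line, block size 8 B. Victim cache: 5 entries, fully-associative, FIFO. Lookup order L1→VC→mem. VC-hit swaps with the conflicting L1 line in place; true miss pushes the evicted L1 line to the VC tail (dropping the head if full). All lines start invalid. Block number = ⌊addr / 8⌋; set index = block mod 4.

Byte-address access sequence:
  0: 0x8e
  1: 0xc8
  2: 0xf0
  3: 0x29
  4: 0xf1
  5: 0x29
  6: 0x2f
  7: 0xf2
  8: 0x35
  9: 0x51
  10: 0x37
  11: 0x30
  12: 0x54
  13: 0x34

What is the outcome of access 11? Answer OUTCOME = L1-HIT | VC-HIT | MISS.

OUTCOME = L1-HIT

  [0] addr=0x8e blk=17 s=1: MISS | VC []
  [1] addr=0xc8 blk=25 s=1: MISS | VC [17]
  [2] addr=0xf0 blk=30 s=2: MISS | VC [17]
  [3] addr=0x29 blk=5 s=1: MISS | VC [17, 25]
  [4] addr=0xf1 blk=30 s=2: L1-HIT | VC [17, 25]
  [5] addr=0x29 blk=5 s=1: L1-HIT | VC [17, 25]
  [6] addr=0x2f blk=5 s=1: L1-HIT | VC [17, 25]
  [7] addr=0xf2 blk=30 s=2: L1-HIT | VC [17, 25]
  [8] addr=0x35 blk=6 s=2: MISS | VC [17, 25, 30]
  [9] addr=0x51 blk=10 s=2: MISS | VC [17, 25, 30, 6]
  [10] addr=0x37 blk=6 s=2: VC-HIT | VC [17, 25, 30, 10]
  [11] addr=0x30 blk=6 s=2: L1-HIT | VC [17, 25, 30, 10]
  [12] addr=0x54 blk=10 s=2: VC-HIT | VC [17, 25, 30, 6]
  [13] addr=0x34 blk=6 s=2: VC-HIT | VC [17, 25, 30, 10]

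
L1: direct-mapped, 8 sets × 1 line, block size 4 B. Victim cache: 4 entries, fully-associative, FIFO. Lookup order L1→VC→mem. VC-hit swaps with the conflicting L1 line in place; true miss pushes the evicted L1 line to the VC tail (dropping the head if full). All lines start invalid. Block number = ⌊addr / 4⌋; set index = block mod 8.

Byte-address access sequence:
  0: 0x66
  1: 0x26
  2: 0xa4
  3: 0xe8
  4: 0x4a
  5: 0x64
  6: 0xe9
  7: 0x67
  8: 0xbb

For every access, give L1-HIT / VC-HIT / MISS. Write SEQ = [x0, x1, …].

#0 0x66→b25/s1 MISS; vc=[]
#1 0x26→b9/s1 MISS; vc=[25]
#2 0xa4→b41/s1 MISS; vc=[25,9]
#3 0xe8→b58/s2 MISS; vc=[25,9]
#4 0x4a→b18/s2 MISS; vc=[25,9,58]
#5 0x64→b25/s1 VC-HIT; vc=[41,9,58]
#6 0xe9→b58/s2 VC-HIT; vc=[41,9,18]
#7 0x67→b25/s1 L1-HIT; vc=[41,9,18]
#8 0xbb→b46/s6 MISS; vc=[41,9,18]

SEQ = [MISS, MISS, MISS, MISS, MISS, VC-HIT, VC-HIT, L1-HIT, MISS]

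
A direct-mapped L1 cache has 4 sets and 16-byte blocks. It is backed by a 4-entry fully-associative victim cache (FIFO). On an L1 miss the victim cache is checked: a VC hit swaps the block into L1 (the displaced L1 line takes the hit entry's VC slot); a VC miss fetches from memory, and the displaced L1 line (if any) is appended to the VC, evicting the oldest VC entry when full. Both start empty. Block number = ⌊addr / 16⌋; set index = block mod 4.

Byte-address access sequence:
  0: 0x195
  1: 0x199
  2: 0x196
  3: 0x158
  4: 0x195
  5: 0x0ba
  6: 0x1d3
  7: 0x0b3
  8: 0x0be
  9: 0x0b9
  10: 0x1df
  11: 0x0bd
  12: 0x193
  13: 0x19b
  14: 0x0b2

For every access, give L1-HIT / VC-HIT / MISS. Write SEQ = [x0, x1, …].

SEQ = [MISS, L1-HIT, L1-HIT, MISS, VC-HIT, MISS, MISS, L1-HIT, L1-HIT, L1-HIT, L1-HIT, L1-HIT, VC-HIT, L1-HIT, L1-HIT]

0: 0x195 (blk 25, set 1) → MISS  vc=[]
1: 0x199 (blk 25, set 1) → L1-HIT  vc=[]
2: 0x196 (blk 25, set 1) → L1-HIT  vc=[]
3: 0x158 (blk 21, set 1) → MISS  vc=[25]
4: 0x195 (blk 25, set 1) → VC-HIT  vc=[21]
5: 0xba (blk 11, set 3) → MISS  vc=[21]
6: 0x1d3 (blk 29, set 1) → MISS  vc=[21, 25]
7: 0xb3 (blk 11, set 3) → L1-HIT  vc=[21, 25]
8: 0xbe (blk 11, set 3) → L1-HIT  vc=[21, 25]
9: 0xb9 (blk 11, set 3) → L1-HIT  vc=[21, 25]
10: 0x1df (blk 29, set 1) → L1-HIT  vc=[21, 25]
11: 0xbd (blk 11, set 3) → L1-HIT  vc=[21, 25]
12: 0x193 (blk 25, set 1) → VC-HIT  vc=[21, 29]
13: 0x19b (blk 25, set 1) → L1-HIT  vc=[21, 29]
14: 0xb2 (blk 11, set 3) → L1-HIT  vc=[21, 29]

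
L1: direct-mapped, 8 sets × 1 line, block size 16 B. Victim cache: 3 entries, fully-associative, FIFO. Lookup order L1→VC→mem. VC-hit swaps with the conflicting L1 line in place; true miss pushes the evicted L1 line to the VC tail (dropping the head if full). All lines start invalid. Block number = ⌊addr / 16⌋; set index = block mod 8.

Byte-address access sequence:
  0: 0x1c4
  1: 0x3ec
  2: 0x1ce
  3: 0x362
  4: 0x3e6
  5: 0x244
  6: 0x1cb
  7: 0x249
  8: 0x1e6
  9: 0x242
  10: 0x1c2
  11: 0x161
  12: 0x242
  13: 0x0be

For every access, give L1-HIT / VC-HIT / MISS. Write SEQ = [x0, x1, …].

SEQ = [MISS, MISS, L1-HIT, MISS, VC-HIT, MISS, VC-HIT, VC-HIT, MISS, L1-HIT, VC-HIT, MISS, VC-HIT, MISS]

  [0] addr=0x1c4 blk=28 s=4: MISS | VC []
  [1] addr=0x3ec blk=62 s=6: MISS | VC []
  [2] addr=0x1ce blk=28 s=4: L1-HIT | VC []
  [3] addr=0x362 blk=54 s=6: MISS | VC [62]
  [4] addr=0x3e6 blk=62 s=6: VC-HIT | VC [54]
  [5] addr=0x244 blk=36 s=4: MISS | VC [54, 28]
  [6] addr=0x1cb blk=28 s=4: VC-HIT | VC [54, 36]
  [7] addr=0x249 blk=36 s=4: VC-HIT | VC [54, 28]
  [8] addr=0x1e6 blk=30 s=6: MISS | VC [54, 28, 62]
  [9] addr=0x242 blk=36 s=4: L1-HIT | VC [54, 28, 62]
  [10] addr=0x1c2 blk=28 s=4: VC-HIT | VC [54, 36, 62]
  [11] addr=0x161 blk=22 s=6: MISS | VC [36, 62, 30]
  [12] addr=0x242 blk=36 s=4: VC-HIT | VC [28, 62, 30]
  [13] addr=0xbe blk=11 s=3: MISS | VC [28, 62, 30]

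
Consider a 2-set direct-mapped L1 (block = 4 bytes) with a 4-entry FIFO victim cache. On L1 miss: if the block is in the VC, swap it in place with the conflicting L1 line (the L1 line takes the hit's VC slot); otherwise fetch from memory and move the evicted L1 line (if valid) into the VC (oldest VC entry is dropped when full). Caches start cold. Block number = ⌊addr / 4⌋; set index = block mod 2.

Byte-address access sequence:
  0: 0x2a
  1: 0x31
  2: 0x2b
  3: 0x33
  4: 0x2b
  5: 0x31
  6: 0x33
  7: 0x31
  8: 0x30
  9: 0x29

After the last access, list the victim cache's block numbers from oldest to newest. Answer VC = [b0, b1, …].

VC = [12]

0: 0x2a (blk 10, set 0) → MISS  vc=[]
1: 0x31 (blk 12, set 0) → MISS  vc=[10]
2: 0x2b (blk 10, set 0) → VC-HIT  vc=[12]
3: 0x33 (blk 12, set 0) → VC-HIT  vc=[10]
4: 0x2b (blk 10, set 0) → VC-HIT  vc=[12]
5: 0x31 (blk 12, set 0) → VC-HIT  vc=[10]
6: 0x33 (blk 12, set 0) → L1-HIT  vc=[10]
7: 0x31 (blk 12, set 0) → L1-HIT  vc=[10]
8: 0x30 (blk 12, set 0) → L1-HIT  vc=[10]
9: 0x29 (blk 10, set 0) → VC-HIT  vc=[12]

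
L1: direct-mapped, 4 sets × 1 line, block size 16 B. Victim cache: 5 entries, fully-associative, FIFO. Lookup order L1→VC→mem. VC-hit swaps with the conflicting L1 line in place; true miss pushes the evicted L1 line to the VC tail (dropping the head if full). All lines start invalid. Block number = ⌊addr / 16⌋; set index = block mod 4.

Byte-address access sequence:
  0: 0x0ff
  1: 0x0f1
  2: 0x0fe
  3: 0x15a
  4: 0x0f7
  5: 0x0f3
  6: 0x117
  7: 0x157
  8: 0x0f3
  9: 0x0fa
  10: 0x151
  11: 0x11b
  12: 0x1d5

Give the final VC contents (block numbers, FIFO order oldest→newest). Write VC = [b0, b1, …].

0: 0xff (blk 15, set 3) → MISS  vc=[]
1: 0xf1 (blk 15, set 3) → L1-HIT  vc=[]
2: 0xfe (blk 15, set 3) → L1-HIT  vc=[]
3: 0x15a (blk 21, set 1) → MISS  vc=[]
4: 0xf7 (blk 15, set 3) → L1-HIT  vc=[]
5: 0xf3 (blk 15, set 3) → L1-HIT  vc=[]
6: 0x117 (blk 17, set 1) → MISS  vc=[21]
7: 0x157 (blk 21, set 1) → VC-HIT  vc=[17]
8: 0xf3 (blk 15, set 3) → L1-HIT  vc=[17]
9: 0xfa (blk 15, set 3) → L1-HIT  vc=[17]
10: 0x151 (blk 21, set 1) → L1-HIT  vc=[17]
11: 0x11b (blk 17, set 1) → VC-HIT  vc=[21]
12: 0x1d5 (blk 29, set 1) → MISS  vc=[21, 17]

VC = [21, 17]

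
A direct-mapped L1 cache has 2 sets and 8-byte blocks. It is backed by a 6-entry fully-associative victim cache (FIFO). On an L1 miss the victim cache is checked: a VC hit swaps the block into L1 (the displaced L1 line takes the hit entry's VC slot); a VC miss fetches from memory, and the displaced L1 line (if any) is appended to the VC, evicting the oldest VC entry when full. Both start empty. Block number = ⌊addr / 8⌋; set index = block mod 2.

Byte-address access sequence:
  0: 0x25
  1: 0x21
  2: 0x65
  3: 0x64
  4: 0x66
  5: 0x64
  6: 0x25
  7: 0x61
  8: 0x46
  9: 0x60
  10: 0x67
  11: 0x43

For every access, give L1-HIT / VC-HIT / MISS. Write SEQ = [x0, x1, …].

0: 0x25 (blk 4, set 0) → MISS  vc=[]
1: 0x21 (blk 4, set 0) → L1-HIT  vc=[]
2: 0x65 (blk 12, set 0) → MISS  vc=[4]
3: 0x64 (blk 12, set 0) → L1-HIT  vc=[4]
4: 0x66 (blk 12, set 0) → L1-HIT  vc=[4]
5: 0x64 (blk 12, set 0) → L1-HIT  vc=[4]
6: 0x25 (blk 4, set 0) → VC-HIT  vc=[12]
7: 0x61 (blk 12, set 0) → VC-HIT  vc=[4]
8: 0x46 (blk 8, set 0) → MISS  vc=[4, 12]
9: 0x60 (blk 12, set 0) → VC-HIT  vc=[4, 8]
10: 0x67 (blk 12, set 0) → L1-HIT  vc=[4, 8]
11: 0x43 (blk 8, set 0) → VC-HIT  vc=[4, 12]

SEQ = [MISS, L1-HIT, MISS, L1-HIT, L1-HIT, L1-HIT, VC-HIT, VC-HIT, MISS, VC-HIT, L1-HIT, VC-HIT]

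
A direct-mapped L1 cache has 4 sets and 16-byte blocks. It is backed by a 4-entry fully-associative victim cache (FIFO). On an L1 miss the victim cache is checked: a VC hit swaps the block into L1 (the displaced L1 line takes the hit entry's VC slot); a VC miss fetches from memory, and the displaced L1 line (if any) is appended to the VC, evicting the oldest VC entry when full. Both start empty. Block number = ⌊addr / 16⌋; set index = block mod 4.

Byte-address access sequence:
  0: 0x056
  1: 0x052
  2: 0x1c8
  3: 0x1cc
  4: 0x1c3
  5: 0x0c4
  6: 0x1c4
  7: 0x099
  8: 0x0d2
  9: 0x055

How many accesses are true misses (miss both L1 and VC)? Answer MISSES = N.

0: 0x56 (blk 5, set 1) → MISS  vc=[]
1: 0x52 (blk 5, set 1) → L1-HIT  vc=[]
2: 0x1c8 (blk 28, set 0) → MISS  vc=[]
3: 0x1cc (blk 28, set 0) → L1-HIT  vc=[]
4: 0x1c3 (blk 28, set 0) → L1-HIT  vc=[]
5: 0xc4 (blk 12, set 0) → MISS  vc=[28]
6: 0x1c4 (blk 28, set 0) → VC-HIT  vc=[12]
7: 0x99 (blk 9, set 1) → MISS  vc=[12, 5]
8: 0xd2 (blk 13, set 1) → MISS  vc=[12, 5, 9]
9: 0x55 (blk 5, set 1) → VC-HIT  vc=[12, 13, 9]

MISSES = 5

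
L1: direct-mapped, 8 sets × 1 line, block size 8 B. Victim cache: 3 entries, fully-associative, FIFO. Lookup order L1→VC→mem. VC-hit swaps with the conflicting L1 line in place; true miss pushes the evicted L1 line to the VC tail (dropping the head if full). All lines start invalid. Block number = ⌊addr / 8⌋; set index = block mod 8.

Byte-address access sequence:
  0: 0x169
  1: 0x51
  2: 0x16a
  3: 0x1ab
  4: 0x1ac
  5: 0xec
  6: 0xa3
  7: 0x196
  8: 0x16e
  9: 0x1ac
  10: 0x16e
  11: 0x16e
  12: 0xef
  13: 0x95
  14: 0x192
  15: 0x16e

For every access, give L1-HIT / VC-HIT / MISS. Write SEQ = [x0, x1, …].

SEQ = [MISS, MISS, L1-HIT, MISS, L1-HIT, MISS, MISS, MISS, VC-HIT, VC-HIT, VC-HIT, L1-HIT, VC-HIT, MISS, VC-HIT, MISS]

#0 0x169→b45/s5 MISS; vc=[]
#1 0x51→b10/s2 MISS; vc=[]
#2 0x16a→b45/s5 L1-HIT; vc=[]
#3 0x1ab→b53/s5 MISS; vc=[45]
#4 0x1ac→b53/s5 L1-HIT; vc=[45]
#5 0xec→b29/s5 MISS; vc=[45,53]
#6 0xa3→b20/s4 MISS; vc=[45,53]
#7 0x196→b50/s2 MISS; vc=[45,53,10]
#8 0x16e→b45/s5 VC-HIT; vc=[29,53,10]
#9 0x1ac→b53/s5 VC-HIT; vc=[29,45,10]
#10 0x16e→b45/s5 VC-HIT; vc=[29,53,10]
#11 0x16e→b45/s5 L1-HIT; vc=[29,53,10]
#12 0xef→b29/s5 VC-HIT; vc=[45,53,10]
#13 0x95→b18/s2 MISS; vc=[53,10,50]
#14 0x192→b50/s2 VC-HIT; vc=[53,10,18]
#15 0x16e→b45/s5 MISS; vc=[10,18,29]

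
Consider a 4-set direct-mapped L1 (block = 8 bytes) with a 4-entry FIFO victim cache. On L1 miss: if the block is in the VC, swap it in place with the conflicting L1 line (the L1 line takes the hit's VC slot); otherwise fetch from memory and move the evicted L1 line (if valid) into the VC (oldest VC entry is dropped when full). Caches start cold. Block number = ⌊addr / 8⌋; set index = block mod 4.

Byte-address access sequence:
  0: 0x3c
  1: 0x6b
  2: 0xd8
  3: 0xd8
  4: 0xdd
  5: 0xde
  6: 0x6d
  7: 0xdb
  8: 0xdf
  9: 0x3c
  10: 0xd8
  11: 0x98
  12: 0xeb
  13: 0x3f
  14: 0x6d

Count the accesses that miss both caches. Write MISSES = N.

MISSES = 5

0: 0x3c (blk 7, set 3) → MISS  vc=[]
1: 0x6b (blk 13, set 1) → MISS  vc=[]
2: 0xd8 (blk 27, set 3) → MISS  vc=[7]
3: 0xd8 (blk 27, set 3) → L1-HIT  vc=[7]
4: 0xdd (blk 27, set 3) → L1-HIT  vc=[7]
5: 0xde (blk 27, set 3) → L1-HIT  vc=[7]
6: 0x6d (blk 13, set 1) → L1-HIT  vc=[7]
7: 0xdb (blk 27, set 3) → L1-HIT  vc=[7]
8: 0xdf (blk 27, set 3) → L1-HIT  vc=[7]
9: 0x3c (blk 7, set 3) → VC-HIT  vc=[27]
10: 0xd8 (blk 27, set 3) → VC-HIT  vc=[7]
11: 0x98 (blk 19, set 3) → MISS  vc=[7, 27]
12: 0xeb (blk 29, set 1) → MISS  vc=[7, 27, 13]
13: 0x3f (blk 7, set 3) → VC-HIT  vc=[19, 27, 13]
14: 0x6d (blk 13, set 1) → VC-HIT  vc=[19, 27, 29]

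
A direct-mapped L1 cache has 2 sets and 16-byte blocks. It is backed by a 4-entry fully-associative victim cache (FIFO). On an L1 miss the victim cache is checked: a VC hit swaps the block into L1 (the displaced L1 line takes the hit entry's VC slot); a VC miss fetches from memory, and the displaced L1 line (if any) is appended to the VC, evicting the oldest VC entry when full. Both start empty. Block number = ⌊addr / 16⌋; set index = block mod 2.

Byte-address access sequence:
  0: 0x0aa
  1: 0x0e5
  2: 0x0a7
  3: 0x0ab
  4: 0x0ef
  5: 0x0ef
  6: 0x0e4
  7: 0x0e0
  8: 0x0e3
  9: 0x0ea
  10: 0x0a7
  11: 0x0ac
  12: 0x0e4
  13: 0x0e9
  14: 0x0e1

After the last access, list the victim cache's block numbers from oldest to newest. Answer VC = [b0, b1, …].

0: 0xaa (blk 10, set 0) → MISS  vc=[]
1: 0xe5 (blk 14, set 0) → MISS  vc=[10]
2: 0xa7 (blk 10, set 0) → VC-HIT  vc=[14]
3: 0xab (blk 10, set 0) → L1-HIT  vc=[14]
4: 0xef (blk 14, set 0) → VC-HIT  vc=[10]
5: 0xef (blk 14, set 0) → L1-HIT  vc=[10]
6: 0xe4 (blk 14, set 0) → L1-HIT  vc=[10]
7: 0xe0 (blk 14, set 0) → L1-HIT  vc=[10]
8: 0xe3 (blk 14, set 0) → L1-HIT  vc=[10]
9: 0xea (blk 14, set 0) → L1-HIT  vc=[10]
10: 0xa7 (blk 10, set 0) → VC-HIT  vc=[14]
11: 0xac (blk 10, set 0) → L1-HIT  vc=[14]
12: 0xe4 (blk 14, set 0) → VC-HIT  vc=[10]
13: 0xe9 (blk 14, set 0) → L1-HIT  vc=[10]
14: 0xe1 (blk 14, set 0) → L1-HIT  vc=[10]

VC = [10]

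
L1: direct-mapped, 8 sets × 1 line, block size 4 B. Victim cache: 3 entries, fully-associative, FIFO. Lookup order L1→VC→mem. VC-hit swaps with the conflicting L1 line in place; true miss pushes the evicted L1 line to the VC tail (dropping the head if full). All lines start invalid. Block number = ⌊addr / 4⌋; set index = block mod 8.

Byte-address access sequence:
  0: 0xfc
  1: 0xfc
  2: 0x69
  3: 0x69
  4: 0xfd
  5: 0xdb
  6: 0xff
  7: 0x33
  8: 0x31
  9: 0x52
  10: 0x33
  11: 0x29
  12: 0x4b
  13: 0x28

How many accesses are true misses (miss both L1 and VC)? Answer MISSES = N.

  [0] addr=0xfc blk=63 s=7: MISS | VC []
  [1] addr=0xfc blk=63 s=7: L1-HIT | VC []
  [2] addr=0x69 blk=26 s=2: MISS | VC []
  [3] addr=0x69 blk=26 s=2: L1-HIT | VC []
  [4] addr=0xfd blk=63 s=7: L1-HIT | VC []
  [5] addr=0xdb blk=54 s=6: MISS | VC []
  [6] addr=0xff blk=63 s=7: L1-HIT | VC []
  [7] addr=0x33 blk=12 s=4: MISS | VC []
  [8] addr=0x31 blk=12 s=4: L1-HIT | VC []
  [9] addr=0x52 blk=20 s=4: MISS | VC [12]
  [10] addr=0x33 blk=12 s=4: VC-HIT | VC [20]
  [11] addr=0x29 blk=10 s=2: MISS | VC [20, 26]
  [12] addr=0x4b blk=18 s=2: MISS | VC [20, 26, 10]
  [13] addr=0x28 blk=10 s=2: VC-HIT | VC [20, 26, 18]

MISSES = 7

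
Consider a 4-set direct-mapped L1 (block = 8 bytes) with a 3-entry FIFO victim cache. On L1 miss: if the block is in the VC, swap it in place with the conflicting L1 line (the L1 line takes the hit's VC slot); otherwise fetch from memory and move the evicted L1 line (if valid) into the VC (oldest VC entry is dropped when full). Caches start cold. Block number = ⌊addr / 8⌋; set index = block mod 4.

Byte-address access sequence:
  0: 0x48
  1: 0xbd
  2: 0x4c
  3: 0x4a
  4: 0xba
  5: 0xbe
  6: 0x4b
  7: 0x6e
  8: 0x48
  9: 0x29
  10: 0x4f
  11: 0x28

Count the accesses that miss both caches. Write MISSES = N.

0: 0x48 (blk 9, set 1) → MISS  vc=[]
1: 0xbd (blk 23, set 3) → MISS  vc=[]
2: 0x4c (blk 9, set 1) → L1-HIT  vc=[]
3: 0x4a (blk 9, set 1) → L1-HIT  vc=[]
4: 0xba (blk 23, set 3) → L1-HIT  vc=[]
5: 0xbe (blk 23, set 3) → L1-HIT  vc=[]
6: 0x4b (blk 9, set 1) → L1-HIT  vc=[]
7: 0x6e (blk 13, set 1) → MISS  vc=[9]
8: 0x48 (blk 9, set 1) → VC-HIT  vc=[13]
9: 0x29 (blk 5, set 1) → MISS  vc=[13, 9]
10: 0x4f (blk 9, set 1) → VC-HIT  vc=[13, 5]
11: 0x28 (blk 5, set 1) → VC-HIT  vc=[13, 9]

MISSES = 4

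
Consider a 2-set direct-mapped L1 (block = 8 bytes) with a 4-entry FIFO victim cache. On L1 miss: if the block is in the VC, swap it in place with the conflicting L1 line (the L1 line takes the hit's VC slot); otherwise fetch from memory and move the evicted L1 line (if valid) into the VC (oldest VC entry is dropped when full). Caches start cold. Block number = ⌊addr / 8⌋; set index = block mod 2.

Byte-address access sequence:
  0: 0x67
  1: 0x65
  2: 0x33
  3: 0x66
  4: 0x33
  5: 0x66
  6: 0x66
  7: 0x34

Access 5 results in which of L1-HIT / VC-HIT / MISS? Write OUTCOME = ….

#0 0x67→b12/s0 MISS; vc=[]
#1 0x65→b12/s0 L1-HIT; vc=[]
#2 0x33→b6/s0 MISS; vc=[12]
#3 0x66→b12/s0 VC-HIT; vc=[6]
#4 0x33→b6/s0 VC-HIT; vc=[12]
#5 0x66→b12/s0 VC-HIT; vc=[6]
#6 0x66→b12/s0 L1-HIT; vc=[6]
#7 0x34→b6/s0 VC-HIT; vc=[12]

OUTCOME = VC-HIT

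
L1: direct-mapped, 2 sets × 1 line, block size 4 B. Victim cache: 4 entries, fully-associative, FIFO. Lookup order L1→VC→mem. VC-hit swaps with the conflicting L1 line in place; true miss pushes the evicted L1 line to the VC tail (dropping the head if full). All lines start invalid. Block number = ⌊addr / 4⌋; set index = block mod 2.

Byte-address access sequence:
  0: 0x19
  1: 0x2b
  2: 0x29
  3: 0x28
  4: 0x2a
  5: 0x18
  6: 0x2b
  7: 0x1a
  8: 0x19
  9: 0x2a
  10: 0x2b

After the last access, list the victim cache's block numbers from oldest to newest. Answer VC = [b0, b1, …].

#0 0x19→b6/s0 MISS; vc=[]
#1 0x2b→b10/s0 MISS; vc=[6]
#2 0x29→b10/s0 L1-HIT; vc=[6]
#3 0x28→b10/s0 L1-HIT; vc=[6]
#4 0x2a→b10/s0 L1-HIT; vc=[6]
#5 0x18→b6/s0 VC-HIT; vc=[10]
#6 0x2b→b10/s0 VC-HIT; vc=[6]
#7 0x1a→b6/s0 VC-HIT; vc=[10]
#8 0x19→b6/s0 L1-HIT; vc=[10]
#9 0x2a→b10/s0 VC-HIT; vc=[6]
#10 0x2b→b10/s0 L1-HIT; vc=[6]

VC = [6]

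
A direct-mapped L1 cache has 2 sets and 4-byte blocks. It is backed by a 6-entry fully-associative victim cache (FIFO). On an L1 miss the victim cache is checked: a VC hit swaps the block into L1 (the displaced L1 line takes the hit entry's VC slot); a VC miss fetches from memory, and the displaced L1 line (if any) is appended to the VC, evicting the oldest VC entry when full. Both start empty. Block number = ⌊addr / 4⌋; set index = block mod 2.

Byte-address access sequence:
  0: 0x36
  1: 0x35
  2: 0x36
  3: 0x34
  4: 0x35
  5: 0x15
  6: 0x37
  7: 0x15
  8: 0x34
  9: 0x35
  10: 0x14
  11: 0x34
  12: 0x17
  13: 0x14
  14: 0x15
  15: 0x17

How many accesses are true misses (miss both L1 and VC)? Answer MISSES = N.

MISSES = 2

0: 0x36 (blk 13, set 1) → MISS  vc=[]
1: 0x35 (blk 13, set 1) → L1-HIT  vc=[]
2: 0x36 (blk 13, set 1) → L1-HIT  vc=[]
3: 0x34 (blk 13, set 1) → L1-HIT  vc=[]
4: 0x35 (blk 13, set 1) → L1-HIT  vc=[]
5: 0x15 (blk 5, set 1) → MISS  vc=[13]
6: 0x37 (blk 13, set 1) → VC-HIT  vc=[5]
7: 0x15 (blk 5, set 1) → VC-HIT  vc=[13]
8: 0x34 (blk 13, set 1) → VC-HIT  vc=[5]
9: 0x35 (blk 13, set 1) → L1-HIT  vc=[5]
10: 0x14 (blk 5, set 1) → VC-HIT  vc=[13]
11: 0x34 (blk 13, set 1) → VC-HIT  vc=[5]
12: 0x17 (blk 5, set 1) → VC-HIT  vc=[13]
13: 0x14 (blk 5, set 1) → L1-HIT  vc=[13]
14: 0x15 (blk 5, set 1) → L1-HIT  vc=[13]
15: 0x17 (blk 5, set 1) → L1-HIT  vc=[13]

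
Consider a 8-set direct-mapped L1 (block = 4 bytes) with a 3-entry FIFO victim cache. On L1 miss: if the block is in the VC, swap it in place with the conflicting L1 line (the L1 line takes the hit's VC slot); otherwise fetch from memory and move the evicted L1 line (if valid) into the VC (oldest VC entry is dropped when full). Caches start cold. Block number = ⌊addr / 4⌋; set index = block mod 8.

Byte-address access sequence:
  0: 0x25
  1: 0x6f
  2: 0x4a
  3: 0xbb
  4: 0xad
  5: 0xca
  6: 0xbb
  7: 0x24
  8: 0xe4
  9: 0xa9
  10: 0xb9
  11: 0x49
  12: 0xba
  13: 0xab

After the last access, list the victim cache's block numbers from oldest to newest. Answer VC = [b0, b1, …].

  [0] addr=0x25 blk=9 s=1: MISS | VC []
  [1] addr=0x6f blk=27 s=3: MISS | VC []
  [2] addr=0x4a blk=18 s=2: MISS | VC []
  [3] addr=0xbb blk=46 s=6: MISS | VC []
  [4] addr=0xad blk=43 s=3: MISS | VC [27]
  [5] addr=0xca blk=50 s=2: MISS | VC [27, 18]
  [6] addr=0xbb blk=46 s=6: L1-HIT | VC [27, 18]
  [7] addr=0x24 blk=9 s=1: L1-HIT | VC [27, 18]
  [8] addr=0xe4 blk=57 s=1: MISS | VC [27, 18, 9]
  [9] addr=0xa9 blk=42 s=2: MISS | VC [18, 9, 50]
  [10] addr=0xb9 blk=46 s=6: L1-HIT | VC [18, 9, 50]
  [11] addr=0x49 blk=18 s=2: VC-HIT | VC [42, 9, 50]
  [12] addr=0xba blk=46 s=6: L1-HIT | VC [42, 9, 50]
  [13] addr=0xab blk=42 s=2: VC-HIT | VC [18, 9, 50]

VC = [18, 9, 50]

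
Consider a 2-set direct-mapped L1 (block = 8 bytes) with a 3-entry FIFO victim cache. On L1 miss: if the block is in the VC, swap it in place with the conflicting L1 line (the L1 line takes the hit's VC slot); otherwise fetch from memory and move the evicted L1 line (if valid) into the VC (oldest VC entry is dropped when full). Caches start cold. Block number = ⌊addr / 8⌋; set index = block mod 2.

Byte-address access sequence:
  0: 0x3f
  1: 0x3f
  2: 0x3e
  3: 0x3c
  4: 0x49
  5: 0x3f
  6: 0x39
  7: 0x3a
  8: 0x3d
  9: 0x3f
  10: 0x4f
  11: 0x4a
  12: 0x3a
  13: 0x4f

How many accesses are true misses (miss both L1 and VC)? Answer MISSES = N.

  [0] addr=0x3f blk=7 s=1: MISS | VC []
  [1] addr=0x3f blk=7 s=1: L1-HIT | VC []
  [2] addr=0x3e blk=7 s=1: L1-HIT | VC []
  [3] addr=0x3c blk=7 s=1: L1-HIT | VC []
  [4] addr=0x49 blk=9 s=1: MISS | VC [7]
  [5] addr=0x3f blk=7 s=1: VC-HIT | VC [9]
  [6] addr=0x39 blk=7 s=1: L1-HIT | VC [9]
  [7] addr=0x3a blk=7 s=1: L1-HIT | VC [9]
  [8] addr=0x3d blk=7 s=1: L1-HIT | VC [9]
  [9] addr=0x3f blk=7 s=1: L1-HIT | VC [9]
  [10] addr=0x4f blk=9 s=1: VC-HIT | VC [7]
  [11] addr=0x4a blk=9 s=1: L1-HIT | VC [7]
  [12] addr=0x3a blk=7 s=1: VC-HIT | VC [9]
  [13] addr=0x4f blk=9 s=1: VC-HIT | VC [7]

MISSES = 2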